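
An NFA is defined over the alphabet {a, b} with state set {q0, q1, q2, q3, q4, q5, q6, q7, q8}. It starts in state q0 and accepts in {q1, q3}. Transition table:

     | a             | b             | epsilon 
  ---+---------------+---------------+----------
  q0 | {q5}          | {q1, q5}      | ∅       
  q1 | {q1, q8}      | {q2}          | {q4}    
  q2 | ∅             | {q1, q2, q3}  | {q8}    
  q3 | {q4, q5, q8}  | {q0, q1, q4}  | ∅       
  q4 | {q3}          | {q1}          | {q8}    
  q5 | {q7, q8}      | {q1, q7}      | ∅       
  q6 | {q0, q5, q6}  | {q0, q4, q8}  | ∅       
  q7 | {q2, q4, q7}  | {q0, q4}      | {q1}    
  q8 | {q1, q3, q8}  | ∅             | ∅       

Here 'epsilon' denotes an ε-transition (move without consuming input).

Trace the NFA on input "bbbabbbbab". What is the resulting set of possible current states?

Start in {q0}.
Read 'b': {q0} → {q1, q4, q5, q8}.
Read 'b': {q1, q4, q5, q8} → {q1, q2, q4, q7, q8}.
Read 'b': {q1, q2, q4, q7, q8} → {q0, q1, q2, q3, q4, q8}.
Read 'a': {q0, q1, q2, q3, q4, q8} → {q1, q3, q4, q5, q8}.
Read 'b': {q1, q3, q4, q5, q8} → {q0, q1, q2, q4, q7, q8}.
Read 'b': {q0, q1, q2, q4, q7, q8} → {q0, q1, q2, q3, q4, q5, q8}.
Read 'b': {q0, q1, q2, q3, q4, q5, q8} → {q0, q1, q2, q3, q4, q5, q7, q8}.
Read 'b': {q0, q1, q2, q3, q4, q5, q7, q8} → {q0, q1, q2, q3, q4, q5, q7, q8}.
Read 'a': {q0, q1, q2, q3, q4, q5, q7, q8} → {q1, q2, q3, q4, q5, q7, q8}.
Read 'b': {q1, q2, q3, q4, q5, q7, q8} → {q0, q1, q2, q3, q4, q7, q8}.

{q0, q1, q2, q3, q4, q7, q8}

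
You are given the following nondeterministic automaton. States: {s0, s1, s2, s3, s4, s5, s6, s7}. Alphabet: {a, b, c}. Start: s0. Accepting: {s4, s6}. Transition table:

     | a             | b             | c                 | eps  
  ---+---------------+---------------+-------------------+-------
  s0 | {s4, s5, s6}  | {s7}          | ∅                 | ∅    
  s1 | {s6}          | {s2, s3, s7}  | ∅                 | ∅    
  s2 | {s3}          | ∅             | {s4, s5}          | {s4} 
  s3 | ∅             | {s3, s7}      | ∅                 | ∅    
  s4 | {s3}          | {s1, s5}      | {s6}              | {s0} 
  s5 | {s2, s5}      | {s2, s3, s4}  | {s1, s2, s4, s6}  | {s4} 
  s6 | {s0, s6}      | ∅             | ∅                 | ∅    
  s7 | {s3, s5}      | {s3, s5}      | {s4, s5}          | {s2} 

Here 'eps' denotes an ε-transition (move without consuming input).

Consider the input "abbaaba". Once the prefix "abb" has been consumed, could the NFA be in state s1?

Yes

Start in {s0}.
Read 'a': s0→{s4, s5, s6}; union {s4, s5, s6}; ε-closure = {s0, s4, s5, s6}.
Read 'b': s0→{s7}, s4→{s1, s5}, s5→{s2, s3, s4}, s6→∅; union {s1, s2, s3, s4, s5, s7}; ε-closure = {s0, s1, s2, s3, s4, s5, s7}.
Read 'b': s0→{s7}, s1→{s2, s3, s7}, s2→∅, s3→{s3, s7}, s4→{s1, s5}, s5→{s2, s3, s4}, s7→{s3, s5}; union {s1, s2, s3, s4, s5, s7}; ε-closure = {s0, s1, s2, s3, s4, s5, s7}.
State s1 is in {s0, s1, s2, s3, s4, s5, s7}.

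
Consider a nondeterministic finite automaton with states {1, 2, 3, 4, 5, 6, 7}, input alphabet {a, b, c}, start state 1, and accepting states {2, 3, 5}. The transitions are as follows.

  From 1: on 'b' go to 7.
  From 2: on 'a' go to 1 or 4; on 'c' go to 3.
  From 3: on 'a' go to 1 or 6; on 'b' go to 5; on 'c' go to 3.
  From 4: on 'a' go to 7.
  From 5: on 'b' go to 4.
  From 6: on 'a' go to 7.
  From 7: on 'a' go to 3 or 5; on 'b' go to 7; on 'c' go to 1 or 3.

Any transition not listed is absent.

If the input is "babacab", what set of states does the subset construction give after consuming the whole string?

Start in {1}.
Read 'b': 1→{7}; now {7}.
Read 'a': 7→{3, 5}; now {3, 5}.
Read 'b': 3→{5}, 5→{4}; now {4, 5}.
Read 'a': 4→{7}, 5→∅; now {7}.
Read 'c': 7→{1, 3}; now {1, 3}.
Read 'a': 1→∅, 3→{1, 6}; now {1, 6}.
Read 'b': 1→{7}, 6→∅; now {7}.

{7}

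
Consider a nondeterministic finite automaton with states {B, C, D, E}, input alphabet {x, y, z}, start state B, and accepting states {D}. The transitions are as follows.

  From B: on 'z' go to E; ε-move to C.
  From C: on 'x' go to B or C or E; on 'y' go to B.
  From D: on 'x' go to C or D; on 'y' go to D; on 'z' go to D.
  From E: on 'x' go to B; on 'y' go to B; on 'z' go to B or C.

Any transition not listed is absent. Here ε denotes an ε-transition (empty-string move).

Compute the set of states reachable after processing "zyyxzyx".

{B, C, E}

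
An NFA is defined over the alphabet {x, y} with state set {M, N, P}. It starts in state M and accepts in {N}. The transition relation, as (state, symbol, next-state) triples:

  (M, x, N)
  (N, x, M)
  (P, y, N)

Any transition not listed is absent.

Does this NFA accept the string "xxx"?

Yes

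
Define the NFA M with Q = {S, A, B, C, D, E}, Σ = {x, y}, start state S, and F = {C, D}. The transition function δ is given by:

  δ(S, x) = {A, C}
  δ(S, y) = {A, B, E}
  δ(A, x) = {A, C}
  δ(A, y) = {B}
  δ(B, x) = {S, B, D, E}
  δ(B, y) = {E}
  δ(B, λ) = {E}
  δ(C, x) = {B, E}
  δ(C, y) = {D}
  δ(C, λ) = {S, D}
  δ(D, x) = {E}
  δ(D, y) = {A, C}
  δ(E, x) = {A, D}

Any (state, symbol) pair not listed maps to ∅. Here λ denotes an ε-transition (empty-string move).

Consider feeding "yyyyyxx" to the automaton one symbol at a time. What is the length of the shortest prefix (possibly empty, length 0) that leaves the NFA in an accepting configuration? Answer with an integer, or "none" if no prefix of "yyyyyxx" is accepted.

Start in {S}.
Read 'y': S→{A, B, E}; now {A, B, E}.
Read 'y': A→{B}, B→{E}, E→∅; now {B, E}.
Read 'y': B→{E}, E→∅; now {E}.
Read 'y': E→∅; now ∅.
The set is empty and remains empty for the remaining 3 symbols.
No reachable set along the way intersects F.

none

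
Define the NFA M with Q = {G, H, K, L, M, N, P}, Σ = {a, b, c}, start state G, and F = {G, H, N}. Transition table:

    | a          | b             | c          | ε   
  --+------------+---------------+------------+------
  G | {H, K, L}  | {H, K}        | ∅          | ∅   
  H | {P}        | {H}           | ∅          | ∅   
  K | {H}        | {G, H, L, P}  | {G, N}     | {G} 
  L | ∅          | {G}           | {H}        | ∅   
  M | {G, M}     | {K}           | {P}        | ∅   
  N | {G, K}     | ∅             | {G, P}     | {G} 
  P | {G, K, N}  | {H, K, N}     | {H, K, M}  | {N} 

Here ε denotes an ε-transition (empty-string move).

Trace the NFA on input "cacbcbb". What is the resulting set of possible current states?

Start in {G}.
Read 'c': G→∅; now ∅.
The set is empty and remains empty for the remaining 6 symbols.

∅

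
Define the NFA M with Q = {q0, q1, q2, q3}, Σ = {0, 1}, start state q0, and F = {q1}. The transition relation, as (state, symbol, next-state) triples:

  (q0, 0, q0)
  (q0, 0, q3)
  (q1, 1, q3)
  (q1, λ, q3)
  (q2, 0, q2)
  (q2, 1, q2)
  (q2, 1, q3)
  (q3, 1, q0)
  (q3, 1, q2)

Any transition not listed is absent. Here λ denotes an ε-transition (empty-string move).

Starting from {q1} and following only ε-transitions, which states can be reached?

{q1, q3}

Begin with {q1}.
ε-move q1 → q3; add q3.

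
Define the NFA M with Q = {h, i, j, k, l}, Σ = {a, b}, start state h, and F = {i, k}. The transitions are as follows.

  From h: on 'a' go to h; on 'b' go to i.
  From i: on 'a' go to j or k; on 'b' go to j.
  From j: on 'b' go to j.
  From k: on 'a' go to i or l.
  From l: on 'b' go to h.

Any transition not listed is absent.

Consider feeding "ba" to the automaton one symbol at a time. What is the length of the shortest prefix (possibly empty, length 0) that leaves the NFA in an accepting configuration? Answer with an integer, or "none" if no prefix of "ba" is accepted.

1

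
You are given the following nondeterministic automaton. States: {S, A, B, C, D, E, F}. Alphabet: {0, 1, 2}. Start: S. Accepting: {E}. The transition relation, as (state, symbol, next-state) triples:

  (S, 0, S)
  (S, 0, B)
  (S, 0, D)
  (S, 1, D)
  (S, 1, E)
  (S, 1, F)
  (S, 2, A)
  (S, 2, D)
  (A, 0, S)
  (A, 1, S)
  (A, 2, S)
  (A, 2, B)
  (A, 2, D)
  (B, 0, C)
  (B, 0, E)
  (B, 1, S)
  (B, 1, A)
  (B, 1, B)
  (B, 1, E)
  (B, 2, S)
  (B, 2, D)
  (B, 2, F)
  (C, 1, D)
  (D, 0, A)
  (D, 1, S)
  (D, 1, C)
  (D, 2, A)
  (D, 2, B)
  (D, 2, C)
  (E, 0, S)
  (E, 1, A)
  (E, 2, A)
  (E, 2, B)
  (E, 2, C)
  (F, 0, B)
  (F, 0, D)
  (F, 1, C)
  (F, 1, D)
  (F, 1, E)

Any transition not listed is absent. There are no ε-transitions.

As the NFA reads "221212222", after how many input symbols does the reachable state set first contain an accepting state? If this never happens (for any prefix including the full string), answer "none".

3

Start in {S}.
Read '2': {S} → {A, D}.
Read '2': {A, D} → {S, A, B, C, D}.
Read '1': {S, A, B, C, D} → {S, A, B, C, D, E, F}.
None of the earlier sets intersect F, but {S, A, B, C, D, E, F} does.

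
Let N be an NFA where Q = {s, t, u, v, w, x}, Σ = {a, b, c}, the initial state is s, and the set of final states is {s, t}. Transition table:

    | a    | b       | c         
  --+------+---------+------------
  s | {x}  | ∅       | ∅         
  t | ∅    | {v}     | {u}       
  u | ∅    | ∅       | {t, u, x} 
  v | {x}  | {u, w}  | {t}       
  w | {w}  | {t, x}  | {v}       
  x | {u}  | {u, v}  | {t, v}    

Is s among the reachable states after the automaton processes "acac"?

No

Start in {s}.
Read 'a': s→{x}; now {x}.
Read 'c': x→{t, v}; now {t, v}.
Read 'a': t→∅, v→{x}; now {x}.
Read 'c': x→{t, v}; now {t, v}.
State s is not in {t, v}.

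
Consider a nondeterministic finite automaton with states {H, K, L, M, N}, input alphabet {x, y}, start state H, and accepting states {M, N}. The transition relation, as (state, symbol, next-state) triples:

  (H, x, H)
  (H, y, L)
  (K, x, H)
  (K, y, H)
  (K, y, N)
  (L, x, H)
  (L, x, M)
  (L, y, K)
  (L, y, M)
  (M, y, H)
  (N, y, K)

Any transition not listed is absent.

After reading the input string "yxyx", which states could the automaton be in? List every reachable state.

Start in {H}.
Read 'y': H→{L}; now {L}.
Read 'x': L→{H, M}; now {H, M}.
Read 'y': H→{L}, M→{H}; now {H, L}.
Read 'x': H→{H}, L→{H, M}; now {H, M}.

{H, M}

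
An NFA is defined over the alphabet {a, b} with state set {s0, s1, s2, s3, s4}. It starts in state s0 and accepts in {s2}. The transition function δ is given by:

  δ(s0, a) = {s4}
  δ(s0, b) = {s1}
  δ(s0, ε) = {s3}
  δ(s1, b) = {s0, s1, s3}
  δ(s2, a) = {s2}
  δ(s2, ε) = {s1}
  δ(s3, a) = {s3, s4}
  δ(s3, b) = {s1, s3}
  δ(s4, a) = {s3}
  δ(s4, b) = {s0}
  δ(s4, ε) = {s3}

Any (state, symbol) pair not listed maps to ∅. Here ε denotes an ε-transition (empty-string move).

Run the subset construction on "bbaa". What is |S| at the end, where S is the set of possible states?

Start: ε-closure({s0}) = {s0, s3}.
Read 'b': {s0, s3} → {s1, s3}.
Read 'b': {s1, s3} → {s0, s1, s3}.
Read 'a': {s0, s1, s3} → {s3, s4}.
Read 'a': {s3, s4} → {s3, s4}.
That set has 2 states.

2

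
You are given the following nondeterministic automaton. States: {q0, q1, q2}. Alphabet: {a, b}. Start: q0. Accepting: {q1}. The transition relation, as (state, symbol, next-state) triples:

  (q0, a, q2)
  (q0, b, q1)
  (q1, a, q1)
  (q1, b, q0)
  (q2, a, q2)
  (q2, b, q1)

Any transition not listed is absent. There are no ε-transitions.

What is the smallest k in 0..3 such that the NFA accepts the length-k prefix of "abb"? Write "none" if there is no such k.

2

Start in {q0}.
Read 'a': q0→{q2}; now {q2}.
Read 'b': q2→{q1}; now {q1}.
None of the earlier sets intersect F, but {q1} does.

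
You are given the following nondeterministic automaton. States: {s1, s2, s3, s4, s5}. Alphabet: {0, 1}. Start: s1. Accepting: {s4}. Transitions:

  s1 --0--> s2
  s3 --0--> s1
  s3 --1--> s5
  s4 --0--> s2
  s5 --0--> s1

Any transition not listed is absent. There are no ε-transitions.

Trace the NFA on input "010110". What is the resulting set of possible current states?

∅

Start in {s1}.
Read '0': {s1} → {s2}.
Read '1': {s2} → ∅.
The set is empty and remains empty for the remaining 4 symbols.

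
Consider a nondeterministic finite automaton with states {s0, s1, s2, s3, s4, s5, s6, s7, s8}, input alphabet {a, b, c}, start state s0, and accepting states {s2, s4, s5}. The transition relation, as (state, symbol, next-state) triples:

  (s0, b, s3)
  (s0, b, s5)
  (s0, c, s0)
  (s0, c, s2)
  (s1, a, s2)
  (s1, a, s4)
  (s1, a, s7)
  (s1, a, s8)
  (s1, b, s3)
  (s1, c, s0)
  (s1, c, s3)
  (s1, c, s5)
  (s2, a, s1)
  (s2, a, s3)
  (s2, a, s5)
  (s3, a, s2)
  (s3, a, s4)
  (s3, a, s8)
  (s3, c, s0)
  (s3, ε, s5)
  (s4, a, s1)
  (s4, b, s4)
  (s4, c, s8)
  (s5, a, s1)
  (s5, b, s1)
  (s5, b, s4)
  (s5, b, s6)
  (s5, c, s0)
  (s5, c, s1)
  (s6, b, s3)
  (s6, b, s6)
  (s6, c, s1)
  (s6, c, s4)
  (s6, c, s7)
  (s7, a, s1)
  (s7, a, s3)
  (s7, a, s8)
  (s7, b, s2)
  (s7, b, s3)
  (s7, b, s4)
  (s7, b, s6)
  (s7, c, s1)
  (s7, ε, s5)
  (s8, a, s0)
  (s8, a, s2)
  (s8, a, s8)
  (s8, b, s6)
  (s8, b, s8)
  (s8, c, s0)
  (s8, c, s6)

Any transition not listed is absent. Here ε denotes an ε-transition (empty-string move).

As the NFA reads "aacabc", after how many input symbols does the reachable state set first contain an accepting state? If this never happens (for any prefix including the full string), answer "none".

none

Start in {s0}.
Read 'a': {s0} → ∅.
The set is empty and remains empty for the remaining 5 symbols.
No reachable set along the way intersects F.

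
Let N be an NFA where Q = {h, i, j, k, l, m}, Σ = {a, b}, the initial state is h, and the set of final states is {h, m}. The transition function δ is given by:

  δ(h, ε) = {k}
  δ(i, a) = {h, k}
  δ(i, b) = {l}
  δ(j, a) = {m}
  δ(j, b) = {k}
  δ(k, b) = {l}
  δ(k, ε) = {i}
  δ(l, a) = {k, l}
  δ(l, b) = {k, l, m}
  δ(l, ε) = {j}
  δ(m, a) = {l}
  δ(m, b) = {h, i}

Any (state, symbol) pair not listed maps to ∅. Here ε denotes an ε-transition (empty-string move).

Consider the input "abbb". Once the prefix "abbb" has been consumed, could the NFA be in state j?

Yes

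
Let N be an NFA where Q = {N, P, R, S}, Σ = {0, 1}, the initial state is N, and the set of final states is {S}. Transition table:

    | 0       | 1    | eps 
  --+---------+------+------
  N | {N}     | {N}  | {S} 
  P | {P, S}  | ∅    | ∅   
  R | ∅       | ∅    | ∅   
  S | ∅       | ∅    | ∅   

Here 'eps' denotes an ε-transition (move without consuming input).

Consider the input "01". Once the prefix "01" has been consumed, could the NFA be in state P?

No

Start: ε-closure({N}) = {N, S}.
Read '0': N→{N}, S→∅; union {N}; ε-closure = {N, S}.
Read '1': N→{N}, S→∅; union {N}; ε-closure = {N, S}.
State P is not in {N, S}.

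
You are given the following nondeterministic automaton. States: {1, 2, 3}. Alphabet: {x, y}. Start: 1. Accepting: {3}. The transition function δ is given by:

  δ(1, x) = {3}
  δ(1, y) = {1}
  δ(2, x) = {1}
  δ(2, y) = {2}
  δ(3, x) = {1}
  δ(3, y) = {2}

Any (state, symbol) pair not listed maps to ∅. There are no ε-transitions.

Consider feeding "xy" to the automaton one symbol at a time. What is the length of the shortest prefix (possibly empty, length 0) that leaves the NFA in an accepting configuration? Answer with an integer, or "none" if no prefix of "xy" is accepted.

Start in {1}.
Read 'x': 1→{3}; now {3}.
None of the earlier sets intersect F, but {3} does.

1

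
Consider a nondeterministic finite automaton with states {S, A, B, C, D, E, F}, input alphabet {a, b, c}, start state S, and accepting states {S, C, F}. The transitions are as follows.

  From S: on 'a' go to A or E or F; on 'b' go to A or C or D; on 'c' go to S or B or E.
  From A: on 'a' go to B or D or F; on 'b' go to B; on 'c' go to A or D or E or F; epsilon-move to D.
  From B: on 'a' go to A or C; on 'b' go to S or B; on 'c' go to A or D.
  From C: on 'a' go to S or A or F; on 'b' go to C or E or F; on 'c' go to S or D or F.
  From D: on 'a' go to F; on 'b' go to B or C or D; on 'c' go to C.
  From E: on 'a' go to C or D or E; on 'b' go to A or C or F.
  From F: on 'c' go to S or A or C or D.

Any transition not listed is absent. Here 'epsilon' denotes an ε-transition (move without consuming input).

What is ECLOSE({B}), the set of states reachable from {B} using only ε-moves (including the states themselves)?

{B}

Begin with {B}.
No ε-moves leave this set, so the closure equals the set itself.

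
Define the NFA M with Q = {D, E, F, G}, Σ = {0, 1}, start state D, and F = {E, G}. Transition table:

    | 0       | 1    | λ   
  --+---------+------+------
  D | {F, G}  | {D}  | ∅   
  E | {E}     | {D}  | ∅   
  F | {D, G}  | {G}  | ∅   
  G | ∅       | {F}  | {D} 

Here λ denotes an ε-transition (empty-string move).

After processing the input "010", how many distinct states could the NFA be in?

3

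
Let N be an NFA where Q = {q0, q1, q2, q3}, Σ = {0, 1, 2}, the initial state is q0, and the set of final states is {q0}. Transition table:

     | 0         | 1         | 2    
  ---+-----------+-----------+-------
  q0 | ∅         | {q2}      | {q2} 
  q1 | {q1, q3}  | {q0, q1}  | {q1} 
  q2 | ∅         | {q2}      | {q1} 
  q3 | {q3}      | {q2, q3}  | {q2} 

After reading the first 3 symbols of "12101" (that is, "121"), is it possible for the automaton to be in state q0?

Yes

Start in {q0}.
Read '1': q0→{q2}; now {q2}.
Read '2': q2→{q1}; now {q1}.
Read '1': q1→{q0, q1}; now {q0, q1}.
State q0 is in {q0, q1}.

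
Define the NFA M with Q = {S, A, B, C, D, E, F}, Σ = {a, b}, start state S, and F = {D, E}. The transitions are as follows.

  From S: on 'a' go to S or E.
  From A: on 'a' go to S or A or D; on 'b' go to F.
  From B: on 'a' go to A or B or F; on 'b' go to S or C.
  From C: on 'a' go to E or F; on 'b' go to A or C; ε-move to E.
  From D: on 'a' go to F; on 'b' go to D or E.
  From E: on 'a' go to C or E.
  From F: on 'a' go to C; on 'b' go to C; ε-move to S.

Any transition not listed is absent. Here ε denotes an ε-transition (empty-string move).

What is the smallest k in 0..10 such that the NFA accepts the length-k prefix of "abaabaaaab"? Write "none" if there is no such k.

Start in {S}.
Read 'a': {S} → {S, E}.
None of the earlier sets intersect F, but {S, E} does.

1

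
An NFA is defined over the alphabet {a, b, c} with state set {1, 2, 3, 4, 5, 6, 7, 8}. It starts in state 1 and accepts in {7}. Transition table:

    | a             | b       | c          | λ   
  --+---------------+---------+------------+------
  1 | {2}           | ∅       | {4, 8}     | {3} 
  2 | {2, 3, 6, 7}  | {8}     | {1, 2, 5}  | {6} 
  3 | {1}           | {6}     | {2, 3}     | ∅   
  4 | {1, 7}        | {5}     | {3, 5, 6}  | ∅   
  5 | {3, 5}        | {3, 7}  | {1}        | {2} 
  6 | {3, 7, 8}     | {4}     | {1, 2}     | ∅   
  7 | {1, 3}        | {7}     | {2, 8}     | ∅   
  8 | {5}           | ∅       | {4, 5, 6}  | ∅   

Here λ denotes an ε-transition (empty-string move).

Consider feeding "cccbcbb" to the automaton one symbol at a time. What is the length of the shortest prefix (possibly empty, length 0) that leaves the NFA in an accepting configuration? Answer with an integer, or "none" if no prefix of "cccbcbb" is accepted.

Start: ε-closure({1}) = {1, 3}.
Read 'c': {1, 3} → {2, 3, 4, 6, 8}.
Read 'c': {2, 3, 4, 6, 8} → {1, 2, 3, 4, 5, 6}.
Read 'c': {1, 2, 3, 4, 5, 6} → {1, 2, 3, 4, 5, 6, 8}.
Read 'b': {1, 2, 3, 4, 5, 6, 8} → {2, 3, 4, 5, 6, 7, 8}.
None of the earlier sets intersect F, but {2, 3, 4, 5, 6, 7, 8} does.

4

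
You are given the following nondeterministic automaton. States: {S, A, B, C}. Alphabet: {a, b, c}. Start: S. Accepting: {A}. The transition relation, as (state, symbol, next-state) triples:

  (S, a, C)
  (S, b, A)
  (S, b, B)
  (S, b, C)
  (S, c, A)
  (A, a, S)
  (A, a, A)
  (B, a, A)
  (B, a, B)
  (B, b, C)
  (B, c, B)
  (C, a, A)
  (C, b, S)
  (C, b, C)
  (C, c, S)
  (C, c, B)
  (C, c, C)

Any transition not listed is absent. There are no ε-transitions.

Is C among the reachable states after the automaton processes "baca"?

No

Start in {S}.
Read 'b': S→{A, B, C}; now {A, B, C}.
Read 'a': A→{S, A}, B→{A, B}, C→{A}; now {S, A, B}.
Read 'c': S→{A}, A→∅, B→{B}; now {A, B}.
Read 'a': A→{S, A}, B→{A, B}; now {S, A, B}.
State C is not in {S, A, B}.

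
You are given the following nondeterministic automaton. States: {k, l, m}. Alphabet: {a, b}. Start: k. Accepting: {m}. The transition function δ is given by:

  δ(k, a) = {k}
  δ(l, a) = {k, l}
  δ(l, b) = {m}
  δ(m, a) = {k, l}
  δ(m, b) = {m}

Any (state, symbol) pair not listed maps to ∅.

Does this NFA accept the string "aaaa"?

No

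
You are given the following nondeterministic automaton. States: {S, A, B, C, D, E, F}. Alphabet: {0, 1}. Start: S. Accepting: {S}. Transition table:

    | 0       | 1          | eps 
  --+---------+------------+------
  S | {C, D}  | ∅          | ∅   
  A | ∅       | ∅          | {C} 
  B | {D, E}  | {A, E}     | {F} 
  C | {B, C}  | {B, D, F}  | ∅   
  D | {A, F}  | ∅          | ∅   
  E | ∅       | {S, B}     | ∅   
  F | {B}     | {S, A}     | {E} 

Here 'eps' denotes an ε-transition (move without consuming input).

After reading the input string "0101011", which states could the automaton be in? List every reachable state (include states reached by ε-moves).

Start in {S}.
Read '0': {S} → {C, D}.
Read '1': {C, D} → {B, D, E, F}.
Read '0': {B, D, E, F} → {A, B, C, D, E, F}.
Read '1': {A, B, C, D, E, F} → {S, A, B, C, D, E, F}.
Read '0': {S, A, B, C, D, E, F} → {A, B, C, D, E, F}.
Read '1': {A, B, C, D, E, F} → {S, A, B, C, D, E, F}.
Read '1': {S, A, B, C, D, E, F} → {S, A, B, C, D, E, F}.

{S, A, B, C, D, E, F}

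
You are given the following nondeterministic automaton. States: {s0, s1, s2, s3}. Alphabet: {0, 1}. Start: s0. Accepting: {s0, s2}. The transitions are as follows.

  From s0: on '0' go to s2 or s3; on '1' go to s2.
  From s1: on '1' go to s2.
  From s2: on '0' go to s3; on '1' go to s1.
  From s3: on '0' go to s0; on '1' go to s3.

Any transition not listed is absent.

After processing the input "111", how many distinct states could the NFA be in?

Start in {s0}.
Read '1': s0→{s2}; now {s2}.
Read '1': s2→{s1}; now {s1}.
Read '1': s1→{s2}; now {s2}.
That set has 1 state.

1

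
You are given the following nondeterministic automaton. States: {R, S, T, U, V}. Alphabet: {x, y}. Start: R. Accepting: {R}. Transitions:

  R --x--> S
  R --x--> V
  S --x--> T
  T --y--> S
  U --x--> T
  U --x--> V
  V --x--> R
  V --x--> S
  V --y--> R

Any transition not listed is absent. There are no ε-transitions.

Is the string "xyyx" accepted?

No

Start in {R}.
Read 'x': R→{S, V}; now {S, V}.
Read 'y': S→∅, V→{R}; now {R}.
Read 'y': R→∅; now ∅.
The set is empty and remains empty for the remaining 1 symbol.
The final set ∅ contains no accepting state.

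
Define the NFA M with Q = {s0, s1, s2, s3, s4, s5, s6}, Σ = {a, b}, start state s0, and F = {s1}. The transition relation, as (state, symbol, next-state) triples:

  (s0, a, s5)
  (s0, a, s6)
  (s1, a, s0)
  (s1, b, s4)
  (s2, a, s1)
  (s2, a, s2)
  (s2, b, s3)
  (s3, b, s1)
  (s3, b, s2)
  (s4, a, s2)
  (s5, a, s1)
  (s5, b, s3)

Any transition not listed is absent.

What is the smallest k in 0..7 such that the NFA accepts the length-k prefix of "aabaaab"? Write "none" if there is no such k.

2

Start in {s0}.
Read 'a': {s0} → {s5, s6}.
Read 'a': {s5, s6} → {s1}.
None of the earlier sets intersect F, but {s1} does.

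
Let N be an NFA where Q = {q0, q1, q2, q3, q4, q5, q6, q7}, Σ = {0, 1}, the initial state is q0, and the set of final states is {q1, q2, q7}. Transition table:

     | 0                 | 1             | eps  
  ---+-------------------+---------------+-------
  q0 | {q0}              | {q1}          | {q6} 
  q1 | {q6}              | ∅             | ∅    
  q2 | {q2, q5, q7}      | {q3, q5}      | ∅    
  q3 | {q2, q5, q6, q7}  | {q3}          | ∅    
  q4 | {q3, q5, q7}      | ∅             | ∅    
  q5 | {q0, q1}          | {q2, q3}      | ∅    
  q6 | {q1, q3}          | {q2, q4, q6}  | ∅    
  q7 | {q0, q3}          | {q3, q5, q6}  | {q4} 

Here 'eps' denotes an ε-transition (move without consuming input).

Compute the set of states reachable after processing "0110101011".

{q2, q3, q4, q5, q6}

Start: ε-closure({q0}) = {q0, q6}.
Read '0': {q0, q6} → {q0, q1, q3, q6}.
Read '1': {q0, q1, q3, q6} → {q1, q2, q3, q4, q6}.
Read '1': {q1, q2, q3, q4, q6} → {q2, q3, q4, q5, q6}.
Read '0': {q2, q3, q4, q5, q6} → {q0, q1, q2, q3, q4, q5, q6, q7}.
Read '1': {q0, q1, q2, q3, q4, q5, q6, q7} → {q1, q2, q3, q4, q5, q6}.
Read '0': {q1, q2, q3, q4, q5, q6} → {q0, q1, q2, q3, q4, q5, q6, q7}.
Read '1': {q0, q1, q2, q3, q4, q5, q6, q7} → {q1, q2, q3, q4, q5, q6}.
Read '0': {q1, q2, q3, q4, q5, q6} → {q0, q1, q2, q3, q4, q5, q6, q7}.
Read '1': {q0, q1, q2, q3, q4, q5, q6, q7} → {q1, q2, q3, q4, q5, q6}.
Read '1': {q1, q2, q3, q4, q5, q6} → {q2, q3, q4, q5, q6}.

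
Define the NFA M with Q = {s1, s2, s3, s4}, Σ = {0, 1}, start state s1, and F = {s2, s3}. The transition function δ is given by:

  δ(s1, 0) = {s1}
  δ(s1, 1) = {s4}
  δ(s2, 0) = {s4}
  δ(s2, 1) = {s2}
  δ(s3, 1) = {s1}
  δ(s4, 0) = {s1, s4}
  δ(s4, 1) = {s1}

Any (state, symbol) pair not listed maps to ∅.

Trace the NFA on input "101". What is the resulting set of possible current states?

{s1, s4}

Start in {s1}.
Read '1': s1→{s4}; now {s4}.
Read '0': s4→{s1, s4}; now {s1, s4}.
Read '1': s1→{s4}, s4→{s1}; now {s1, s4}.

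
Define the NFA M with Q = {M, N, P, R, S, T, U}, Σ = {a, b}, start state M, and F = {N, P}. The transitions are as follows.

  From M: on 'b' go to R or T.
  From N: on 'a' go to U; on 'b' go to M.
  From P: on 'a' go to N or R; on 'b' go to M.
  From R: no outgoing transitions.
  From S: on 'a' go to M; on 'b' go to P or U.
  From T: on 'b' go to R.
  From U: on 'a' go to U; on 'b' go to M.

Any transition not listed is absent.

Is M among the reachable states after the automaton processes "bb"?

Start in {M}.
Read 'b': {M} → {R, T}.
Read 'b': {R, T} → {R}.
State M is not in {R}.

No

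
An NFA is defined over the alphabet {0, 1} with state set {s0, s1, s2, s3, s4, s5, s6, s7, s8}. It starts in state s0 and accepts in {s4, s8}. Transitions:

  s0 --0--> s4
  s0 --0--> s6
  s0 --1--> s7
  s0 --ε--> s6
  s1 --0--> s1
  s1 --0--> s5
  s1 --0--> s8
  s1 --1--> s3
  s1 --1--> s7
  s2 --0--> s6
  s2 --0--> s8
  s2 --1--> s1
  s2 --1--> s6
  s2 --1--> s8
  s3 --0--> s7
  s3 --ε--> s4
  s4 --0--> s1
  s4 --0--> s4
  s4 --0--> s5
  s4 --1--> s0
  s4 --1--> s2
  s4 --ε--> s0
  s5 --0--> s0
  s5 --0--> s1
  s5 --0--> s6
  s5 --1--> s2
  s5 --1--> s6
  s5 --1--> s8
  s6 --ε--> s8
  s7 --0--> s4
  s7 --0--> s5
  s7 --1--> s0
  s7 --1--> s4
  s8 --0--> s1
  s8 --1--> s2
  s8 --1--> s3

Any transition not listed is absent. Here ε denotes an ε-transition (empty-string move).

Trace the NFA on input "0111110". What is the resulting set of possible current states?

{s0, s1, s4, s5, s6, s7, s8}

Start: ε-closure({s0}) = {s0, s6, s8}.
Read '0': s0→{s4, s6}, s6→∅, s8→{s1}; union {s1, s4, s6}; ε-closure = {s0, s1, s4, s6, s8}.
Read '1': s0→{s7}, s1→{s3, s7}, s4→{s0, s2}, s6→∅, s8→{s2, s3}; union {s0, s2, s3, s7}; ε-closure = {s0, s2, s3, s4, s6, s7, s8}.
Read '1': s0→{s7}, s2→{s1, s6, s8}, s3→∅, s4→{s0, s2}, s6→∅, s7→{s0, s4}, s8→{s2, s3}; now {s0, s1, s2, s3, s4, s6, s7, s8}.
Read '1': s0→{s7}, s1→{s3, s7}, s2→{s1, s6, s8}, s3→∅, s4→{s0, s2}, s6→∅, s7→{s0, s4}, s8→{s2, s3}; now {s0, s1, s2, s3, s4, s6, s7, s8}.
Read '1': s0→{s7}, s1→{s3, s7}, s2→{s1, s6, s8}, s3→∅, s4→{s0, s2}, s6→∅, s7→{s0, s4}, s8→{s2, s3}; now {s0, s1, s2, s3, s4, s6, s7, s8}.
Read '1': s0→{s7}, s1→{s3, s7}, s2→{s1, s6, s8}, s3→∅, s4→{s0, s2}, s6→∅, s7→{s0, s4}, s8→{s2, s3}; now {s0, s1, s2, s3, s4, s6, s7, s8}.
Read '0': s0→{s4, s6}, s1→{s1, s5, s8}, s2→{s6, s8}, s3→{s7}, s4→{s1, s4, s5}, s6→∅, s7→{s4, s5}, s8→{s1}; union {s1, s4, s5, s6, s7, s8}; ε-closure = {s0, s1, s4, s5, s6, s7, s8}.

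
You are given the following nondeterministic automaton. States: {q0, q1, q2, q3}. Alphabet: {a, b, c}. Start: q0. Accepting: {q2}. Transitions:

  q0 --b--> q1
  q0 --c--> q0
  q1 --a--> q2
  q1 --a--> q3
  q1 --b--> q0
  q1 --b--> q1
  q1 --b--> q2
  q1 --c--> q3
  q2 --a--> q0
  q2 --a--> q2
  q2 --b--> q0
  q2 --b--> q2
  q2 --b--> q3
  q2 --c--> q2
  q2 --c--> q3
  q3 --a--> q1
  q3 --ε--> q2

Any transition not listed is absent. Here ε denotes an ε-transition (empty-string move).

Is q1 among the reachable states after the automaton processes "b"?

Start in {q0}.
Read 'b': q0→{q1}; now {q1}.
State q1 is in {q1}.

Yes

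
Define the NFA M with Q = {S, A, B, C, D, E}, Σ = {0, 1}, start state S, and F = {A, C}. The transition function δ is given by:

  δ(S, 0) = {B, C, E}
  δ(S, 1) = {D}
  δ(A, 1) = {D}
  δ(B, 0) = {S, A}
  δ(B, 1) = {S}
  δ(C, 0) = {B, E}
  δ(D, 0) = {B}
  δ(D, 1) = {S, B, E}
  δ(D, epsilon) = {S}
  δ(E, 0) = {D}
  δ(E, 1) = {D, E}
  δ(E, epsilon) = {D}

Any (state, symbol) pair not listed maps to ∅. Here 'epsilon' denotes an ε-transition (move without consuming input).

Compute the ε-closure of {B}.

{B}

Begin with {B}.
No ε-moves leave this set, so the closure equals the set itself.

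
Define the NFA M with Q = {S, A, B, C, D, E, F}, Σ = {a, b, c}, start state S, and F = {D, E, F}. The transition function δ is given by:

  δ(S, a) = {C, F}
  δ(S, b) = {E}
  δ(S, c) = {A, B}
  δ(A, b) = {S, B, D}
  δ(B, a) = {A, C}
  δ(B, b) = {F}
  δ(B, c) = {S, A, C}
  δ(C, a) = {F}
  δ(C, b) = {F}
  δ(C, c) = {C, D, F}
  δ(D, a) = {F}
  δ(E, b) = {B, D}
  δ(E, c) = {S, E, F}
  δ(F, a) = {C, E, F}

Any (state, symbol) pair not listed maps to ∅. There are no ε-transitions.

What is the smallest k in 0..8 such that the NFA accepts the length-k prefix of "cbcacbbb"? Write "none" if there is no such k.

2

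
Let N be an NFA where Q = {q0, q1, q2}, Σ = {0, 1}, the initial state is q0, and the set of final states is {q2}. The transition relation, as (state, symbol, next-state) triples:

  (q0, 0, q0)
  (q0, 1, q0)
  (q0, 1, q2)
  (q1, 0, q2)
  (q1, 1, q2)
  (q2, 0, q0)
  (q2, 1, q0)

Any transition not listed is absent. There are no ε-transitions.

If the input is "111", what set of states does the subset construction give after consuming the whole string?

{q0, q2}

Start in {q0}.
Read '1': q0→{q0, q2}; now {q0, q2}.
Read '1': q0→{q0, q2}, q2→{q0}; now {q0, q2}.
Read '1': q0→{q0, q2}, q2→{q0}; now {q0, q2}.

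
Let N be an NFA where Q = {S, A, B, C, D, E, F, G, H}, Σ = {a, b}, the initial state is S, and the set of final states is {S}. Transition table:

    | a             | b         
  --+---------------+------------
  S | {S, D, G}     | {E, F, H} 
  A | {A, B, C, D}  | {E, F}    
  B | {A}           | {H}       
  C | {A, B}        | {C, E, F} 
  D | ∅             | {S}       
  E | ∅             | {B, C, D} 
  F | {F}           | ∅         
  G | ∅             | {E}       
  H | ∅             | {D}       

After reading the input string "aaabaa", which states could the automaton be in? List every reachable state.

Start in {S}.
Read 'a': S→{S, D, G}; now {S, D, G}.
Read 'a': S→{S, D, G}, D→∅, G→∅; now {S, D, G}.
Read 'a': S→{S, D, G}, D→∅, G→∅; now {S, D, G}.
Read 'b': S→{E, F, H}, D→{S}, G→{E}; now {S, E, F, H}.
Read 'a': S→{S, D, G}, E→∅, F→{F}, H→∅; now {S, D, F, G}.
Read 'a': S→{S, D, G}, D→∅, F→{F}, G→∅; now {S, D, F, G}.

{S, D, F, G}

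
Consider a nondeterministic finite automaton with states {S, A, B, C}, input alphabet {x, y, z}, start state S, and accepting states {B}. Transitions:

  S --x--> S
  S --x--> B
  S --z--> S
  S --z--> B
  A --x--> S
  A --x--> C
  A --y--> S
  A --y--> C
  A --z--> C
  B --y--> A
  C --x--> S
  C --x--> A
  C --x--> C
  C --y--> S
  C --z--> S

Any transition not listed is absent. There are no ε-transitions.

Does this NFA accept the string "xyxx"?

Start in {S}.
Read 'x': S→{S, B}; now {S, B}.
Read 'y': S→∅, B→{A}; now {A}.
Read 'x': A→{S, C}; now {S, C}.
Read 'x': S→{S, B}, C→{S, A, C}; now {S, A, B, C}.
The final set {S, A, B, C} contains the accepting state B.

Yes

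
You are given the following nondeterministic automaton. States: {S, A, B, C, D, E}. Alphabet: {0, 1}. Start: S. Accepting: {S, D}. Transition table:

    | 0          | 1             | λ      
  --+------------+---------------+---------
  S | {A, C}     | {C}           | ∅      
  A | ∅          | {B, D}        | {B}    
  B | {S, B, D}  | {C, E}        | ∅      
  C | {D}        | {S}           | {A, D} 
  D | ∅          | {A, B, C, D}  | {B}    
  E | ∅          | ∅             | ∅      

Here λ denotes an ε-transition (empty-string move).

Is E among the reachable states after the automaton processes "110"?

Start in {S}.
Read '1': S→{C}; union {C}; ε-closure = {A, B, C, D}.
Read '1': A→{B, D}, B→{C, E}, C→{S}, D→{A, B, C, D}; now {S, A, B, C, D, E}.
Read '0': S→{A, C}, A→∅, B→{S, B, D}, C→{D}, D→∅, E→∅; now {S, A, B, C, D}.
State E is not in {S, A, B, C, D}.

No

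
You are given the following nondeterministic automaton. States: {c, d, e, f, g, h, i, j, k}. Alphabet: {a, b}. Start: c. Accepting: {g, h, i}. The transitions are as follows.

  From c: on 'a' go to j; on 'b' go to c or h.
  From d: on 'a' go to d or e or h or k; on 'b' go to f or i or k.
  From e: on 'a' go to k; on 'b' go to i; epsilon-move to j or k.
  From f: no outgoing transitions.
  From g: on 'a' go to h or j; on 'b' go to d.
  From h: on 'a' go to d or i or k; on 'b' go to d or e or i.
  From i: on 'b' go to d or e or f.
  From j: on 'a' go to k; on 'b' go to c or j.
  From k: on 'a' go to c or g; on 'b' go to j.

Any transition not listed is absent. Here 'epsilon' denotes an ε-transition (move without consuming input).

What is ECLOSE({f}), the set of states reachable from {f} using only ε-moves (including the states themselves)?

Begin with {f}.
No ε-moves leave this set, so the closure equals the set itself.

{f}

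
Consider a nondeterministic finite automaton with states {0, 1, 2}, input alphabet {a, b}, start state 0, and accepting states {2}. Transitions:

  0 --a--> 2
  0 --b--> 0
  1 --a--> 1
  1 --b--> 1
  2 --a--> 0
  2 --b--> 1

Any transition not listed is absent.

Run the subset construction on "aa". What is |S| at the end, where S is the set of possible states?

1

Start in {0}.
Read 'a': {0} → {2}.
Read 'a': {2} → {0}.
That set has 1 state.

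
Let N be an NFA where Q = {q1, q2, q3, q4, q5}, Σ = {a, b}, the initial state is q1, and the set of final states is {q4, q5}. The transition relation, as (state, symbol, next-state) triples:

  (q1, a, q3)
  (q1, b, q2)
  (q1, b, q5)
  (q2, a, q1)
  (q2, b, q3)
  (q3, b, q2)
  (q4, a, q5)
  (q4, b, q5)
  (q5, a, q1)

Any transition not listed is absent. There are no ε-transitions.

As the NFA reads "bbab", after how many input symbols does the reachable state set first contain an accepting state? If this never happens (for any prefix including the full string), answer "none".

1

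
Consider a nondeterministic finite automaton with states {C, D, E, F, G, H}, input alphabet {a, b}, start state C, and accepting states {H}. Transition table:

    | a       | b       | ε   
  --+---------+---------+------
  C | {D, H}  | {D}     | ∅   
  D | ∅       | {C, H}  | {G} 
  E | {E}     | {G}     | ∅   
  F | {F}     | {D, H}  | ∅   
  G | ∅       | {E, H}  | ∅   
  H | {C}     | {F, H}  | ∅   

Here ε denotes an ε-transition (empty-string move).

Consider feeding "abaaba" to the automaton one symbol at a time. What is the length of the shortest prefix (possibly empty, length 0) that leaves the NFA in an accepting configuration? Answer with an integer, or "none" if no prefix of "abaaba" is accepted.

1

Start in {C}.
Read 'a': C→{D, H}; union {D, H}; ε-closure = {D, G, H}.
None of the earlier sets intersect F, but {D, G, H} does.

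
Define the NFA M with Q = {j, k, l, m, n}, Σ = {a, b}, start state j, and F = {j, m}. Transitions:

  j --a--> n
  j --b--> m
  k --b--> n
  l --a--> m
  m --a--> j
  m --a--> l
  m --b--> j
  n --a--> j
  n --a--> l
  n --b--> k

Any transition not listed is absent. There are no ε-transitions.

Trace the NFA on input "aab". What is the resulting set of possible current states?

{m}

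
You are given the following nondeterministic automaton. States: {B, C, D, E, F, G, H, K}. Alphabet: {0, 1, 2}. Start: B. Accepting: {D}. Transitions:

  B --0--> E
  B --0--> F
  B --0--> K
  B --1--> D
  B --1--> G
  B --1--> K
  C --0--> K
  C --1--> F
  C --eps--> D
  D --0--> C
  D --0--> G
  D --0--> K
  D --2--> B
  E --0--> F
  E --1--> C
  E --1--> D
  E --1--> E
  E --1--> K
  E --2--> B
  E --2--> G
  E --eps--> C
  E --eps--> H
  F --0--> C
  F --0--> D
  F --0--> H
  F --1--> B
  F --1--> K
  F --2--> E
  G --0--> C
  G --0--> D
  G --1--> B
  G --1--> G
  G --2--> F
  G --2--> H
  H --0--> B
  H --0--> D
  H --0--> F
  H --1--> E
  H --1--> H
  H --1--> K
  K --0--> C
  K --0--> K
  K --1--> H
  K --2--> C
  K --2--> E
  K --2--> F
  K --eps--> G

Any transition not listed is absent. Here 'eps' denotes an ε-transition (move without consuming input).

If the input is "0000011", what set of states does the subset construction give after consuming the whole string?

Start in {B}.
Read '0': B→{E, F, K}; union {E, F, K}; ε-closure = {C, D, E, F, G, H, K}.
Read '0': C→{K}, D→{C, G, K}, E→{F}, F→{C, D, H}, G→{C, D}, H→{B, D, F}, K→{C, K}; now {B, C, D, F, G, H, K}.
Read '0': B→{E, F, K}, C→{K}, D→{C, G, K}, F→{C, D, H}, G→{C, D}, H→{B, D, F}, K→{C, K}; now {B, C, D, E, F, G, H, K}.
Read '0': B→{E, F, K}, C→{K}, D→{C, G, K}, E→{F}, F→{C, D, H}, G→{C, D}, H→{B, D, F}, K→{C, K}; now {B, C, D, E, F, G, H, K}.
Read '0': B→{E, F, K}, C→{K}, D→{C, G, K}, E→{F}, F→{C, D, H}, G→{C, D}, H→{B, D, F}, K→{C, K}; now {B, C, D, E, F, G, H, K}.
Read '1': B→{D, G, K}, C→{F}, D→∅, E→{C, D, E, K}, F→{B, K}, G→{B, G}, H→{E, H, K}, K→{H}; now {B, C, D, E, F, G, H, K}.
Read '1': B→{D, G, K}, C→{F}, D→∅, E→{C, D, E, K}, F→{B, K}, G→{B, G}, H→{E, H, K}, K→{H}; now {B, C, D, E, F, G, H, K}.

{B, C, D, E, F, G, H, K}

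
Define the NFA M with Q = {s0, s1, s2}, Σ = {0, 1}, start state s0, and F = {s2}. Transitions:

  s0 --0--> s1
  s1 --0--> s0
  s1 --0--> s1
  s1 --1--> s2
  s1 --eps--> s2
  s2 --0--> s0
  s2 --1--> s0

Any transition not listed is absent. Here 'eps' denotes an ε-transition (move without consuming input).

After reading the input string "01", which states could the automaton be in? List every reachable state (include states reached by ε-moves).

{s0, s2}

Start in {s0}.
Read '0': {s0} → {s1, s2}.
Read '1': {s1, s2} → {s0, s2}.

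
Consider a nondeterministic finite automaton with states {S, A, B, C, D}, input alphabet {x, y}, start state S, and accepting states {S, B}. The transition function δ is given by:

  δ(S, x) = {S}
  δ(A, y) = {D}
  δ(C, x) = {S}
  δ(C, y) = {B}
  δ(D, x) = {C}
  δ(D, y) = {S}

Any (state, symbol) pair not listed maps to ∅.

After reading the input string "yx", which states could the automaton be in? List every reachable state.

Start in {S}.
Read 'y': {S} → ∅.
The set is empty and remains empty for the remaining 1 symbol.

∅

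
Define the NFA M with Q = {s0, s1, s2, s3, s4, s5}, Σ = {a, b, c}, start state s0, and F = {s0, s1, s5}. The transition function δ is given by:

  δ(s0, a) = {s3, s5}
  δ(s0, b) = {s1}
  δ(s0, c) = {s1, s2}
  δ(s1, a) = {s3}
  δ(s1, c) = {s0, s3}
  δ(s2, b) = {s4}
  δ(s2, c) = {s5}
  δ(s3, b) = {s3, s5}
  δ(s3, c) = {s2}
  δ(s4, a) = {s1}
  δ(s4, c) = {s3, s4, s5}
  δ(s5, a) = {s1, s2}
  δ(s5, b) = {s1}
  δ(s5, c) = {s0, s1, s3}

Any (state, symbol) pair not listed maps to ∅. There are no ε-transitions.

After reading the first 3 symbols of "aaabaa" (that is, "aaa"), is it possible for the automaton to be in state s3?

Start in {s0}.
Read 'a': {s0} → {s3, s5}.
Read 'a': {s3, s5} → {s1, s2}.
Read 'a': {s1, s2} → {s3}.
State s3 is in {s3}.

Yes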